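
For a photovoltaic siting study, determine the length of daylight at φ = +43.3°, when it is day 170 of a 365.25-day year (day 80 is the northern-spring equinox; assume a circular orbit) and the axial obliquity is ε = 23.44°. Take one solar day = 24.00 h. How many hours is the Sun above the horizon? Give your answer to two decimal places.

Solar longitude: λ_s = 360° × (170 − 80)/365.25 = 88.706°.
sin δ = sin 23.44° × sin 88.706° = 0.39769, so δ = +23.434°.
cos H₀ = −tan φ · tan δ = −tan(+43.3°) × tan(+23.434°) = -0.4084, so H₀ = 1.9916 rad = 114.11°.
Daylight = 2H₀/(2π) × 24.00 h = (1.9916/π) × 24.00 = 15.21 h.

15.21 h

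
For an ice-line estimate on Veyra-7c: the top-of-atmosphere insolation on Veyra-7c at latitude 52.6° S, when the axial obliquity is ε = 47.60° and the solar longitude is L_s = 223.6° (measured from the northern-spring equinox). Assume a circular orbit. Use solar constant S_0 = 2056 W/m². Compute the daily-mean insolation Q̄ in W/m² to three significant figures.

Q̄ ≈ 867 W/m²

Solar declination: sin δ = sin ε · sin L_s = sin 47.60° × sin 223.6° = -0.50925, so δ = -30.614°.
cos h₀ = −tan(-52.6°) tan(-30.614°) = -0.7740, h₀ = 2.4559 rad.
Bracket: h₀ sin ϕ sin δ + cos ϕ cos δ sin h₀ = 2.4559×-0.79441×-0.50925 + 0.60738×0.86062×0.63324 = 0.993542 + 0.331009 = 1.324551.
Q̄ = (S_0/π) × [bracket] = (2056/π) × 1.324551 = 866.8 W/m².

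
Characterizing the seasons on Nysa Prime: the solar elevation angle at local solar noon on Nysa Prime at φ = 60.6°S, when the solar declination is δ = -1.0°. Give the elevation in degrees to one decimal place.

At local noon the hour angle is zero, so the zenith angle equals |φ − δ| = |-60.6° − (-1.000°)| = 59.600°.
Elevation = 90° − 59.600° = 30.4°.

30.4°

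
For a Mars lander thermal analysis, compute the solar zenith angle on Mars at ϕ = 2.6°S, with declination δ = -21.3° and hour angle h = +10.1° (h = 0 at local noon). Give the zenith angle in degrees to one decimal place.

θ_z = 21.1°

cos θ_z = sin ϕ sin δ + cos ϕ cos δ cos h = 0.016478 + 0.916309 = 0.932787.
θ_z = arccos(0.932787) = 21.1°.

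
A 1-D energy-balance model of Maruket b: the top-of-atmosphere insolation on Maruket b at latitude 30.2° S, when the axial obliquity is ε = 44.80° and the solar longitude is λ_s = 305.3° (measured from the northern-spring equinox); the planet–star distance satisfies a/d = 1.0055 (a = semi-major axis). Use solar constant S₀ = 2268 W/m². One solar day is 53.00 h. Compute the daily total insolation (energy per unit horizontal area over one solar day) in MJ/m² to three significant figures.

Solar declination: sin δ = sin ε · sin λ_s = sin 44.80° × sin 305.3° = -0.57508, so δ = -35.105°.
cos H₀ = −tan(-30.2°) tan(-35.105°) = -0.4091, H₀ = 1.9923 rad.
Bracket: H₀ sin φ sin δ + cos φ cos δ sin H₀ = 1.9923×-0.50302×-0.57508 + 0.86427×0.81810×0.91248 = 0.576326 + 0.645177 = 1.221503.
Inverse-square distance factor (a/d)² = 1.0055² = 1.011030.
Q̄ = (S₀/π) × 1.011030 × [bracket] = (2268/π) × 1.011030 × 1.221503 = 891.56 W/m².
Daily total = Q̄ × 53.00 h × 3600 s/h = 891.56 × 53.00 × 3600 / 10⁶ = 170.1 MJ/m².

170 MJ/m²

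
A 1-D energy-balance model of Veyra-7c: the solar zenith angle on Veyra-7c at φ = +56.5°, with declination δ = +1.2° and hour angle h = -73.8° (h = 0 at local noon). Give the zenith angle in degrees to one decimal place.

cos θ_z = sin φ sin δ + cos φ cos δ cos h = 0.017464 + 0.153952 = 0.171416.
θ_z = arccos(0.171416) = 80.1°.

θ_z = 80.1°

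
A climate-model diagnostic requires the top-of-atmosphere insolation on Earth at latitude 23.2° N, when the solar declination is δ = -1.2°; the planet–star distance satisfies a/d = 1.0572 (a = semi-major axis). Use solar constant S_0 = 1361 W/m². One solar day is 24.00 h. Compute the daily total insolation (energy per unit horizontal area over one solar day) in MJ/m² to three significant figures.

37.9 MJ/m²

cos h₀ = −tan(+23.2°) tan(-1.200°) = 0.0090, h₀ = 1.5618 rad.
Bracket: h₀ sin ϕ sin δ + cos ϕ cos δ sin h₀ = 1.5618×0.39394×-0.02094 + 0.91914×0.99978×0.99996 = -0.012883 + 0.918901 = 0.906018.
Inverse-square distance factor (a/d)² = 1.0572² = 1.117672.
Q̄ = (S_0/π) × 1.117672 × [bracket] = (1361/π) × 1.117672 × 0.906018 = 438.69 W/m².
Daily total = Q̄ × 24.00 h × 3600 s/h = 438.69 × 24.00 × 3600 / 10⁶ = 37.90 MJ/m².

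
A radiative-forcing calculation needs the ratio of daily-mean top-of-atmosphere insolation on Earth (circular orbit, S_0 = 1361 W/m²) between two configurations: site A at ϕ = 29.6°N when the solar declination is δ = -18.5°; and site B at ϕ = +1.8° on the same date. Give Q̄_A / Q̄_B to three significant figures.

Q̄_A / Q̄_B ≈ 0.636

— Configuration A (ϕ=+29.6°):
cos h₀ = −tan(+29.6°) tan(-18.500°) = 0.1901, h₀ = 1.3796 rad.
Bracket: h₀ sin ϕ sin δ + cos ϕ cos δ sin h₀ = 1.3796×0.49394×-0.31730 + 0.86949×0.94832×0.98177 = -0.216221 + 0.809523 = 0.593302.
Q̄ = (S_0/π) × [bracket] = (1361/π) × 0.593302 = 257.03 W/m².
— Configuration B (ϕ=+1.8°):
cos h₀ = −tan(+1.8°) tan(-18.500°) = 0.0105, h₀ = 1.5603 rad.
Bracket: h₀ sin ϕ sin δ + cos ϕ cos δ sin h₀ = 1.5603×0.03141×-0.31730 + 0.99951×0.94832×0.99994 = -0.015551 + 0.947798 = 0.932247.
Q̄ = (S_0/π) × [bracket] = (1361/π) × 0.932247 = 403.87 W/m².
Ratio Q̄_A / Q̄_B = 257.03 / 403.87 = 0.6364.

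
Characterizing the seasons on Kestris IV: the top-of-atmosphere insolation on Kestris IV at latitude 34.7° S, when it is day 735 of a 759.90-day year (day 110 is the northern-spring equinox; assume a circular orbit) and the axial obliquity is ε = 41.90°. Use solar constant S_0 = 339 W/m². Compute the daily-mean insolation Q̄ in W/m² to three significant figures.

Q̄ ≈ 139 W/m²

Solar longitude: L_s = 360° × (735 − 110)/759.90 = 296.092°.
sin δ = sin 41.90° × sin 296.092° = -0.59978, so δ = -36.854°.
cos h₀ = −tan(-34.7°) tan(-36.854°) = -0.5190, h₀ = 2.1165 rad.
Bracket: h₀ sin ϕ sin δ + cos ϕ cos δ sin h₀ = 2.1165×-0.56928×-0.59978 + 0.82214×0.80017×0.85476 = 0.722664 + 0.562305 = 1.284969.
Q̄ = (S_0/π) × [bracket] = (339/π) × 1.284969 = 138.7 W/m².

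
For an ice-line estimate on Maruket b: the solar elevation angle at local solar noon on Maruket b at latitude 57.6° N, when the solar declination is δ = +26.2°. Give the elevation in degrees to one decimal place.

58.6°

At local noon the hour angle is zero, so the zenith angle equals |φ − δ| = |+57.6° − (+26.200°)| = 31.400°.
Elevation = 90° − 31.400° = 58.6°.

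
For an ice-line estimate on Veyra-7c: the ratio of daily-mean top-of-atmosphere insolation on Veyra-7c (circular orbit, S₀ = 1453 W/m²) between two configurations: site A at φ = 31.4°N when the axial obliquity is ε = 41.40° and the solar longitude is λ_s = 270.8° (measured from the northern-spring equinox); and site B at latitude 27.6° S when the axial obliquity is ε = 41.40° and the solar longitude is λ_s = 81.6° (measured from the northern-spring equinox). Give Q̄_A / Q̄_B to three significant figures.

— Configuration A (φ=+31.4°):
Solar declination: sin δ = sin ε · sin λ_s = sin 41.40° × sin 270.8° = -0.66125, so δ = -41.395°.
cos H₀ = −tan(+31.4°) tan(-41.395°) = 0.5380, H₀ = 1.0027 rad.
Bracket: H₀ sin φ sin δ + cos φ cos δ sin H₀ = 1.0027×0.52101×-0.66125 + 0.85355×0.75017×0.84291 = -0.345448 + 0.539722 = 0.194274.
Q̄ = (S₀/π) × [bracket] = (1453/π) × 0.194274 = 89.853 W/m².
— Configuration B (φ=-27.6°):
Solar declination: sin δ = sin ε · sin λ_s = sin 41.40° × sin 81.6° = 0.65422, so δ = +40.860°.
cos H₀ = −tan(-27.6°) tan(+40.860°) = 0.4522, H₀ = 1.1015 rad.
Bracket: H₀ sin φ sin δ + cos φ cos δ sin H₀ = 1.1015×-0.46330×0.65422 + 0.88620×0.75631×0.89191 = -0.333865 + 0.597795 = 0.263930.
Q̄ = (S₀/π) × [bracket] = (1453/π) × 0.263930 = 122.07 W/m².
Ratio Q̄_A / Q̄_B = 89.853 / 122.07 = 0.7361.

Q̄_A / Q̄_B ≈ 0.736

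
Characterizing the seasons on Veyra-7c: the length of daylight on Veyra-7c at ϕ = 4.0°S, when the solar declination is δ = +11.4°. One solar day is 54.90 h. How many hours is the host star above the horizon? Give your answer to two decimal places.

cos h₀ = −tan ϕ · tan δ = −tan(-4.0°) × tan(+11.400°) = 0.0141, so h₀ = 1.5567 rad = 89.19°.
Daylight = 2h₀/(2π) × 54.90 h = (1.5567/π) × 54.90 = 27.20 h.

27.20 h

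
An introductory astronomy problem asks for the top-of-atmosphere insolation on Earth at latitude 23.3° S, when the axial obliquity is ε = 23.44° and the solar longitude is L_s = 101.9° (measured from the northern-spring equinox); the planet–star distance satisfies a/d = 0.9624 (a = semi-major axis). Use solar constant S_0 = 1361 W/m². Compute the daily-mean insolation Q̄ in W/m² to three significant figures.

Solar declination: sin δ = sin ε · sin L_s = sin 23.44° × sin 101.9° = 0.38924, so δ = +22.907°.
cos h₀ = −tan(-23.3°) tan(+22.907°) = 0.1820, h₀ = 1.3878 rad.
Bracket: h₀ sin ϕ sin δ + cos ϕ cos δ sin h₀ = 1.3878×-0.39555×0.38924 + 0.91845×0.92114×0.98330 = -0.213671 + 0.831892 = 0.618221.
Inverse-square distance factor (a/d)² = 0.9624² = 0.926214.
Q̄ = (S_0/π) × 0.926214 × [bracket] = (1361/π) × 0.926214 × 0.618221 = 248.1 W/m².

Q̄ ≈ 248 W/m²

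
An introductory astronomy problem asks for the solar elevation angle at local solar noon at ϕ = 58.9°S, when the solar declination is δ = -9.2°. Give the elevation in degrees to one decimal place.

At local noon the hour angle is zero, so the zenith angle equals |ϕ − δ| = |-58.9° − (-9.200°)| = 49.700°.
Elevation = 90° − 49.700° = 40.3°.

40.3°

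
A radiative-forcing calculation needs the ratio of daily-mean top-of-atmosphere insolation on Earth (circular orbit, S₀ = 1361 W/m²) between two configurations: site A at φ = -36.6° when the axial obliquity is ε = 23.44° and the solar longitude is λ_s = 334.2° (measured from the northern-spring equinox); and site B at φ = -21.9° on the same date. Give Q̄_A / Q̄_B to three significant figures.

— Configuration A (φ=-36.6°):
Solar declination: sin δ = sin ε · sin λ_s = sin 23.44° × sin 334.2° = -0.17313, so δ = -9.970°.
cos H₀ = −tan(-36.6°) tan(-9.970°) = -0.1305, H₀ = 1.7017 rad.
Bracket: H₀ sin φ sin δ + cos φ cos δ sin H₀ = 1.7017×-0.59622×-0.17313 + 0.80282×0.98490×0.99144 = 0.175656 + 0.783929 = 0.959585.
Q̄ = (S₀/π) × [bracket] = (1361/π) × 0.959585 = 415.71 W/m².
— Configuration B (φ=-21.9°):
cos H₀ = −tan(-21.9°) tan(-9.970°) = -0.0707, H₀ = 1.6415 rad.
Bracket: H₀ sin φ sin δ + cos φ cos δ sin H₀ = 1.6415×-0.37299×-0.17313 + 0.92784×0.98490×0.99750 = 0.106001 + 0.911545 = 1.017546.
Q̄ = (S₀/π) × [bracket] = (1361/π) × 1.017546 = 440.82 W/m².
Ratio Q̄_A / Q̄_B = 415.71 / 440.82 = 0.9430.

Q̄_A / Q̄_B ≈ 0.943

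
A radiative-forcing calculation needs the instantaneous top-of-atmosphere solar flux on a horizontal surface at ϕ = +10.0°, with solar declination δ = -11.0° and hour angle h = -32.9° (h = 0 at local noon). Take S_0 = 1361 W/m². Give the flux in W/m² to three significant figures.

cos θ_z = sin ϕ sin δ + cos ϕ cos δ cos h = -0.033134 + 0.811672 = 0.778538.
Flux = S_0 · cos θ_z = 1361 × 0.778538 = 1060 W/m².

1.06e+03 W/m²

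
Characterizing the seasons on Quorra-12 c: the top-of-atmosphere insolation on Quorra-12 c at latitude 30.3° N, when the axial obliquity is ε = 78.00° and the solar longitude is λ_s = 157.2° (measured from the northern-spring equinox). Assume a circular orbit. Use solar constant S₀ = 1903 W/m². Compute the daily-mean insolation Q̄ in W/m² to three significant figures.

Solar declination: sin δ = sin ε · sin λ_s = sin 78.00° × sin 157.2° = 0.37905, so δ = +22.275°.
cos H₀ = −tan(+30.3°) tan(+22.275°) = -0.2394, H₀ = 1.8125 rad.
Bracket: H₀ sin φ sin δ + cos φ cos δ sin H₀ = 1.8125×0.50453×0.37905 + 0.86340×0.92538×0.97093 = 0.346626 + 0.775747 = 1.122373.
Q̄ = (S₀/π) × [bracket] = (1903/π) × 1.122373 = 679.9 W/m².

Q̄ ≈ 680 W/m²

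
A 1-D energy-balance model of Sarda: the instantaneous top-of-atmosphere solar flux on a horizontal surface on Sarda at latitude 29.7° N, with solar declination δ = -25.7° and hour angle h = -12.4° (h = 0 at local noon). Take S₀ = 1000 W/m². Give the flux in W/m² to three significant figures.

550 W/m²

cos θ_z = sin φ sin δ + cos φ cos δ cos h = -0.214860 + 0.764445 = 0.549585.
Flux = S₀ · cos θ_z = 1000 × 0.549585 = 549.6 W/m².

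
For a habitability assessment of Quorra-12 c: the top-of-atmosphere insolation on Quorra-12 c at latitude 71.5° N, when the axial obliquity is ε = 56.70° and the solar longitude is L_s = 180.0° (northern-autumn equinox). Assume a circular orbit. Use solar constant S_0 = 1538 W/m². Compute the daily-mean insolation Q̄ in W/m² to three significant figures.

Solar declination: sin δ = sin ε · sin L_s = sin 56.70° × sin 180.0° = 0.00000, so δ = +0.000°.
cos h₀ = −tan(+71.5°) tan(+0.000°) = -0.0000, h₀ = 1.5708 rad.
Bracket: h₀ sin ϕ sin δ + cos ϕ cos δ sin h₀ = 1.5708×0.94832×0.00000 + 0.31730×1.00000×1.00000 = 0.000000 + 0.317300 = 0.317300.
Q̄ = (S_0/π) × [bracket] = (1538/π) × 0.317300 = 155.3 W/m².

Q̄ ≈ 155 W/m²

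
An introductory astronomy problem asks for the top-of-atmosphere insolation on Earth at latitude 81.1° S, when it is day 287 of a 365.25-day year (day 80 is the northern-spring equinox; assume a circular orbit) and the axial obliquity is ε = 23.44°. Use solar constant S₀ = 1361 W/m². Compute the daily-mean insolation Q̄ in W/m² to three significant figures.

Solar longitude: λ_s = 360° × (287 − 80)/365.25 = 204.025°.
sin δ = sin 23.44° × sin 204.025° = -0.16195, so δ = -9.320°.
cos H₀ = −tan(-81.1°) tan(-9.320°) = -1.0480 ≤ −1 ⇒ polar day, H₀ = π.
Bracket: H₀ sin φ sin δ + cos φ cos δ sin H₀ = 3.1416×-0.98796×-0.16195 + 0.15471×0.98680×0.00000 = 0.502656 + 0.000000 = 0.502656.
Q̄ = (S₀/π) × [bracket] = (1361/π) × 0.502656 = 217.8 W/m².

Q̄ ≈ 218 W/m²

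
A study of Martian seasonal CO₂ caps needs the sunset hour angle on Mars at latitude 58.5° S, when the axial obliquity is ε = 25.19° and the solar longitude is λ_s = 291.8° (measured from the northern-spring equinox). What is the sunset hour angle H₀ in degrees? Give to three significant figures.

H₀ = 135°

Solar declination: sin δ = sin ε · sin λ_s = sin 25.19° × sin 291.8° = -0.39518, so δ = -23.277°.
cos H₀ = −tan φ · tan δ = −tan(-58.5°) × tan(-23.277°) = -0.7020, so H₀ = 2.3490 rad = 134.59°.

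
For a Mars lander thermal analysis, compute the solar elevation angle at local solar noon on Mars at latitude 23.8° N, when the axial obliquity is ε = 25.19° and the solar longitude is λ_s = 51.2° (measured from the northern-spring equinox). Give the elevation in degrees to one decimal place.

85.6°

Solar declination: sin δ = sin ε · sin λ_s = sin 25.19° × sin 51.2° = 0.33170, so δ = +19.372°.
At local noon the hour angle is zero, so the zenith angle equals |φ − δ| = |+23.8° − (+19.372°)| = 4.428°.
Elevation = 90° − 4.428° = 85.6°.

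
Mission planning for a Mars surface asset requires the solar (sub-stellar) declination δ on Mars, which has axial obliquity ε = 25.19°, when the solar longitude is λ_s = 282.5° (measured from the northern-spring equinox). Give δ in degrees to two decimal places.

δ = -24.55°

sin δ = sin ε · sin λ_s = sin 25.19° × sin 282.5° = -0.415532.
δ = arcsin(-0.415532) = -24.55°.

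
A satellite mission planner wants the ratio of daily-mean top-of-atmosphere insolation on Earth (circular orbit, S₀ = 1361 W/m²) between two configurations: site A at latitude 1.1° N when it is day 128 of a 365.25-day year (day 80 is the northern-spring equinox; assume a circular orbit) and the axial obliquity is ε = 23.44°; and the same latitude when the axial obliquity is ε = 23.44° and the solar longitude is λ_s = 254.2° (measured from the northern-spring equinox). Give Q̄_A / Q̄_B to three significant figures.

Q̄_A / Q̄_B ≈ 1.06

— Configuration A (φ=+1.1°):
Solar longitude: λ_s = 360° × (128 − 80)/365.25 = 47.310°.
sin δ = sin 23.44° × sin 47.310° = 0.29239, so δ = +17.001°.
cos H₀ = −tan(+1.1°) tan(+17.001°) = -0.0059, H₀ = 1.5767 rad.
Bracket: H₀ sin φ sin δ + cos φ cos δ sin H₀ = 1.5767×0.01920×0.29239 + 0.99982×0.95630×0.99998 = 0.008851 + 0.956109 = 0.964960.
Q̄ = (S₀/π) × [bracket] = (1361/π) × 0.964960 = 418.04 W/m².
— Configuration B (φ=+1.1°):
Solar declination: sin δ = sin ε · sin λ_s = sin 23.44° × sin 254.2° = -0.38276, so δ = -22.505°.
cos H₀ = −tan(+1.1°) tan(-22.505°) = 0.0080, H₀ = 1.5628 rad.
Bracket: H₀ sin φ sin δ + cos φ cos δ sin H₀ = 1.5628×0.01920×-0.38276 + 0.99982×0.92385×0.99997 = -0.011485 + 0.923656 = 0.912171.
Q̄ = (S₀/π) × [bracket] = (1361/π) × 0.912171 = 395.17 W/m².
Ratio Q̄_A / Q̄_B = 418.04 / 395.17 = 1.058.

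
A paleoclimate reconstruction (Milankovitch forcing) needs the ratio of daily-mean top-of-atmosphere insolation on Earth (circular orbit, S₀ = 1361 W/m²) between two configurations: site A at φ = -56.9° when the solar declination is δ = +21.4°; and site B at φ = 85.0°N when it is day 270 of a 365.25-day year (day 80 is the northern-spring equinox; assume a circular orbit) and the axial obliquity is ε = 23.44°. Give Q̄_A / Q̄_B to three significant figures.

— Configuration A (φ=-56.9°):
cos H₀ = −tan(-56.9°) tan(+21.400°) = 0.6012, H₀ = 0.9258 rad.
Bracket: H₀ sin φ sin δ + cos φ cos δ sin H₀ = 0.9258×-0.83772×0.36488 + 0.54610×0.93106×0.79912 = -0.282987 + 0.406314 = 0.123327.
Q̄ = (S₀/π) × [bracket] = (1361/π) × 0.123327 = 53.428 W/m².
— Configuration B (φ=+85.0°):
Solar longitude: λ_s = 360° × (270 − 80)/365.25 = 187.269°.
sin δ = sin 23.44° × sin 187.269° = -0.05033, so δ = -2.885°.
cos H₀ = −tan(+85.0°) tan(-2.885°) = 0.5760, H₀ = 0.9569 rad.
Bracket: H₀ sin φ sin δ + cos φ cos δ sin H₀ = 0.9569×0.99619×-0.05033 + 0.08716×0.99873×0.81744 = -0.047977 + 0.071158 = 0.023181.
Q̄ = (S₀/π) × [bracket] = (1361/π) × 0.023181 = 10.042 W/m².
Ratio Q̄_A / Q̄_B = 53.428 / 10.042 = 5.320.

Q̄_A / Q̄_B ≈ 5.32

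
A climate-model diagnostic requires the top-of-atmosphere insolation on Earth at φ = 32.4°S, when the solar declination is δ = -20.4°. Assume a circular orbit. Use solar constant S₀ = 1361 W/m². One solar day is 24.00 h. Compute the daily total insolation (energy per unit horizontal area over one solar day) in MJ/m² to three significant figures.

cos H₀ = −tan(-32.4°) tan(-20.400°) = -0.2360, H₀ = 1.8091 rad.
Bracket: H₀ sin φ sin δ + cos φ cos δ sin H₀ = 1.8091×-0.53583×-0.34857 + 0.84433×0.93728×0.97175 = 0.337893 + 0.769017 = 1.106910.
Q̄ = (S₀/π) × [bracket] = (1361/π) × 1.106910 = 479.54 W/m².
Daily total = Q̄ × 24.00 h × 3600 s/h = 479.54 × 24.00 × 3600 / 10⁶ = 41.43 MJ/m².

41.4 MJ/m²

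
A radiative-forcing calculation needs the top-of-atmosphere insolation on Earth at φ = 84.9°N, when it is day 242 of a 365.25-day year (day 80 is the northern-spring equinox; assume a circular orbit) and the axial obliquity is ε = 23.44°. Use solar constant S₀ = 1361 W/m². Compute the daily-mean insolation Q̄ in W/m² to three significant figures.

Q̄ ≈ 187 W/m²

Solar longitude: λ_s = 360° × (242 − 80)/365.25 = 159.671°.
sin δ = sin 23.44° × sin 159.671° = 0.13819, so δ = +7.943°.
cos H₀ = −tan(+84.9°) tan(+7.943°) = -1.5634 ≤ −1 ⇒ polar day, H₀ = π.
Bracket: H₀ sin φ sin δ + cos φ cos δ sin H₀ = 3.1416×0.99604×0.13819 + 0.08889×0.99041×0.00000 = 0.432419 + 0.000000 = 0.432419.
Q̄ = (S₀/π) × [bracket] = (1361/π) × 0.432419 = 187.3 W/m².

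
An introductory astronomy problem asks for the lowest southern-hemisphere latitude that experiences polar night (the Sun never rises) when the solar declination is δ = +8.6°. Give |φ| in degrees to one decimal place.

Polar night requires cos H₀ = −tan φ tan δ ≥ 1, i.e. tan φ tan δ ≤ −1.
The boundary is |tan φ| · |tan δ| = 1, so |φ| = 90° − |δ| = 90° − 8.6° = 81.4° in the southern hemisphere.

|φ| = 81.4°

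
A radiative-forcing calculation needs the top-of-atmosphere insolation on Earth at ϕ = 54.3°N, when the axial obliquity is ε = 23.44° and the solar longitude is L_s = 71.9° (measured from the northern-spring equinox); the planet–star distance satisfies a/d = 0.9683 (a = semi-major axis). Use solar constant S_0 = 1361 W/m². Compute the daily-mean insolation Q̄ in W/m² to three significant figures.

Solar declination: sin δ = sin ε · sin L_s = sin 23.44° × sin 71.9° = 0.37810, so δ = +22.216°.
cos h₀ = −tan(+54.3°) tan(+22.216°) = -0.5684, h₀ = 2.1753 rad.
Bracket: h₀ sin ϕ sin δ + cos ϕ cos δ sin h₀ = 2.1753×0.81208×0.37810 + 0.58354×0.92576×0.82276 = 0.667920 + 0.444470 = 1.112390.
Inverse-square distance factor (a/d)² = 0.9683² = 0.937605.
Q̄ = (S_0/π) × 0.937605 × [bracket] = (1361/π) × 0.937605 × 1.112390 = 451.8 W/m².

Q̄ ≈ 452 W/m²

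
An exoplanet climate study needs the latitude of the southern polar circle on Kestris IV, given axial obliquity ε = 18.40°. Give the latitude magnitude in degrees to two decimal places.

71.60°

The polar circle is the lowest latitude that experiences at least one full rotation of continuous darkness at the northern-summer solstice; it lies at |φ| = 90° − ε = 90° − 18.40° = 71.60°.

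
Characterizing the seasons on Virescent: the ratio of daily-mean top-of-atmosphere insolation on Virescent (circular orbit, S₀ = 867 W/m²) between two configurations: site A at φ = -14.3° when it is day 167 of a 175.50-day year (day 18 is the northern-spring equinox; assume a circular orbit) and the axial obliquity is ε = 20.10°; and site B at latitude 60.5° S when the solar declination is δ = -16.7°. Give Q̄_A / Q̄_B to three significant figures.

— Configuration A (φ=-14.3°):
Solar longitude: λ_s = 360° × (167 − 18)/175.50 = 305.641°.
sin δ = sin 20.10° × sin 305.641° = -0.27929, so δ = -16.218°.
cos H₀ = −tan(-14.3°) tan(-16.218°) = -0.0741, H₀ = 1.6450 rad.
Bracket: H₀ sin φ sin δ + cos φ cos δ sin H₀ = 1.6450×-0.24700×-0.27929 + 0.96902×0.96021×0.99725 = 0.113480 + 0.927904 = 1.041384.
Q̄ = (S₀/π) × [bracket] = (867/π) × 1.041384 = 287.40 W/m².
— Configuration B (φ=-60.5°):
cos H₀ = −tan(-60.5°) tan(-16.700°) = -0.5303, H₀ = 2.1297 rad.
Bracket: H₀ sin φ sin δ + cos φ cos δ sin H₀ = 2.1297×-0.87036×-0.28736 + 0.49242×0.95782×0.84783 = 0.532652 + 0.399879 = 0.932531.
Q̄ = (S₀/π) × [bracket] = (867/π) × 0.932531 = 257.35 W/m².
Ratio Q̄_A / Q̄_B = 287.40 / 257.35 = 1.117.

Q̄_A / Q̄_B ≈ 1.12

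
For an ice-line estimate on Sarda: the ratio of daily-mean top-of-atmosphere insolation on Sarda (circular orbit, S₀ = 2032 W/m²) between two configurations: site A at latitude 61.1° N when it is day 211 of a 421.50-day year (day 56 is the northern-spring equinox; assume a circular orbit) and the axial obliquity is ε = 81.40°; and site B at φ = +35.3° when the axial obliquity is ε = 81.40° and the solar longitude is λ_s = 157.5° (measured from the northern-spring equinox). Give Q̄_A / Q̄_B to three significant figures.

— Configuration A (φ=+61.1°):
Solar longitude: λ_s = 360° × (211 − 56)/421.50 = 132.384°.
sin δ = sin 81.40° × sin 132.384° = 0.73033, so δ = +46.914°.
cos H₀ = −tan(+61.1°) tan(+46.914°) = -1.9368 ≤ −1 ⇒ polar day, H₀ = π.
Bracket: H₀ sin φ sin δ + cos φ cos δ sin H₀ = 3.1416×0.87546×0.73033 + 0.48328×0.68309×0.00000 = 2.008660 + 0.000000 = 2.008660.
Q̄ = (S₀/π) × [bracket] = (2032/π) × 2.008660 = 1299.2 W/m².
— Configuration B (φ=+35.3°):
Solar declination: sin δ = sin ε · sin λ_s = sin 81.40° × sin 157.5° = 0.37838, so δ = +22.233°.
cos H₀ = −tan(+35.3°) tan(+22.233°) = -0.2894, H₀ = 1.8644 rad.
Bracket: H₀ sin φ sin δ + cos φ cos δ sin H₀ = 1.8644×0.57786×0.37838 + 0.81614×0.92565×0.95720 = 0.407652 + 0.723126 = 1.130778.
Q̄ = (S₀/π) × [bracket] = (2032/π) × 1.130778 = 731.39 W/m².
Ratio Q̄_A / Q̄_B = 1299.2 / 731.39 = 1.776.

Q̄_A / Q̄_B ≈ 1.78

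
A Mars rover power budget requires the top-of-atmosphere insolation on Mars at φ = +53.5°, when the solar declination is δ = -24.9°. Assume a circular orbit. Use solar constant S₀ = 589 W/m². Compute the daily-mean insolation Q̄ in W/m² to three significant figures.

cos H₀ = −tan(+53.5°) tan(-24.900°) = 0.6273, H₀ = 0.8927 rad.
Bracket: H₀ sin φ sin δ + cos φ cos δ sin H₀ = 0.8927×0.80386×-0.42104 + 0.59482×0.90704×0.77877 = -0.302141 + 0.420166 = 0.118025.
Q̄ = (S₀/π) × [bracket] = (589/π) × 0.118025 = 22.13 W/m².

Q̄ ≈ 22.1 W/m²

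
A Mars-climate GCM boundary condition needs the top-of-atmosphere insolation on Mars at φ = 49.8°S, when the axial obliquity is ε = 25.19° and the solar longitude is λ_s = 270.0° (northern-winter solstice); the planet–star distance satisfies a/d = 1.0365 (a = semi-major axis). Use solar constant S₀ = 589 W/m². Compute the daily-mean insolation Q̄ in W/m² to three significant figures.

Q̄ ≈ 239 W/m²

Solar declination: sin δ = sin ε · sin λ_s = sin 25.19° × sin 270.0° = -0.42562, so δ = -25.190°.
cos H₀ = −tan(-49.8°) tan(-25.190°) = -0.5566, H₀ = 2.1611 rad.
Bracket: H₀ sin φ sin δ + cos φ cos δ sin H₀ = 2.1611×-0.76380×-0.42562 + 0.64546×0.90490×0.83079 = 0.702549 + 0.485245 = 1.187794.
Inverse-square distance factor (a/d)² = 1.0365² = 1.074332.
Q̄ = (S₀/π) × 1.074332 × [bracket] = (589/π) × 1.074332 × 1.187794 = 239.2 W/m².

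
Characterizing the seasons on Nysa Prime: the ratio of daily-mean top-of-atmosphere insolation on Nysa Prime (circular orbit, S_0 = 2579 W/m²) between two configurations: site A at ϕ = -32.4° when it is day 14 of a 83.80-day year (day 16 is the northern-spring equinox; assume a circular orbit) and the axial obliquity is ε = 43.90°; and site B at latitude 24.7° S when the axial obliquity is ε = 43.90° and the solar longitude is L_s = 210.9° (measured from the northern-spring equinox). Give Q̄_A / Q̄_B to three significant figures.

— Configuration A (ϕ=-32.4°):
Solar longitude: L_s = 360° × (14 − 16)/83.80 = -8.592°, i.e. -8.592° + 360° = 351.408°.
sin δ = sin 43.90° × sin 351.408° = -0.10359, so δ = -5.946°.
cos h₀ = −tan(-32.4°) tan(-5.946°) = -0.0661, h₀ = 1.6369 rad.
Bracket: h₀ sin ϕ sin δ + cos ϕ cos δ sin h₀ = 1.6369×-0.53583×-0.10359 + 0.84433×0.99462×0.99781 = 0.090859 + 0.837948 = 0.928807.
Q̄ = (S_0/π) × [bracket] = (2579/π) × 0.928807 = 762.48 W/m².
— Configuration B (ϕ=-24.7°):
Solar declination: sin δ = sin ε · sin L_s = sin 43.90° × sin 210.9° = -0.35609, so δ = -20.860°.
cos h₀ = −tan(-24.7°) tan(-20.860°) = -0.1753, h₀ = 1.7470 rad.
Bracket: h₀ sin ϕ sin δ + cos ϕ cos δ sin h₀ = 1.7470×-0.41787×-0.35609 + 0.90851×0.93445×0.98452 = 0.259952 + 0.835815 = 1.095767.
Q̄ = (S_0/π) × [bracket] = (2579/π) × 1.095767 = 899.54 W/m².
Ratio Q̄_A / Q̄_B = 762.48 / 899.54 = 0.8476.

Q̄_A / Q̄_B ≈ 0.848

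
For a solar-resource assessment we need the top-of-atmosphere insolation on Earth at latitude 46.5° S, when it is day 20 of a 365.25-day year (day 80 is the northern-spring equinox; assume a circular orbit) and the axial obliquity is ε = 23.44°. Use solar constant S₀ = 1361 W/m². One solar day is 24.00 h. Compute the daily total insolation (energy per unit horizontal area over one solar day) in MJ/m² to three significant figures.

Solar longitude: λ_s = 360° × (20 − 80)/365.25 = -59.138°, i.e. -59.138° + 360° = 300.862°.
sin δ = sin 23.44° × sin 300.862° = -0.34146, so δ = -19.966°.
cos H₀ = −tan(-46.5°) tan(-19.966°) = -0.3828, H₀ = 1.9637 rad.
Bracket: H₀ sin φ sin δ + cos φ cos δ sin H₀ = 1.9637×-0.72537×-0.34146 + 0.68835×0.93990×0.92382 = 0.486379 + 0.597693 = 1.084072.
Q̄ = (S₀/π) × [bracket] = (1361/π) × 1.084072 = 469.64 W/m².
Daily total = Q̄ × 24.00 h × 3600 s/h = 469.64 × 24.00 × 3600 / 10⁶ = 40.58 MJ/m².

40.6 MJ/m²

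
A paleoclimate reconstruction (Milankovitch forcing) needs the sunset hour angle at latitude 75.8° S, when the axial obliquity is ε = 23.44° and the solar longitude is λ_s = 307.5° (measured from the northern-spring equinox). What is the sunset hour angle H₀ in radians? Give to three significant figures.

Solar declination: sin δ = sin ε · sin λ_s = sin 23.44° × sin 307.5° = -0.31559, so δ = -18.396°.
Sunrise equation: cos H₀ = −tan φ · tan δ = -1.3144 ≤ −1, so the Sun never sets (polar day) and H₀ = π.

H₀ = 3.14 rad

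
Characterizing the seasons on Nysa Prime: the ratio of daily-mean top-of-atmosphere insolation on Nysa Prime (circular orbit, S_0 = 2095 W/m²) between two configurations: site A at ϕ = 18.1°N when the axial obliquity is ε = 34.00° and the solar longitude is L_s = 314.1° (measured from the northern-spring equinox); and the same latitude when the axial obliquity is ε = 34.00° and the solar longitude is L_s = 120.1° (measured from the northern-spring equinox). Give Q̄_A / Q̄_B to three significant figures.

— Configuration A (ϕ=+18.1°):
Solar declination: sin δ = sin ε · sin L_s = sin 34.00° × sin 314.1° = -0.40157, so δ = -23.676°.
cos h₀ = −tan(+18.1°) tan(-23.676°) = 0.1433, h₀ = 1.4270 rad.
Bracket: h₀ sin ϕ sin δ + cos ϕ cos δ sin h₀ = 1.4270×0.31068×-0.40157 + 0.95052×0.91583×0.98968 = -0.178032 + 0.861531 = 0.683499.
Q̄ = (S_0/π) × [bracket] = (2095/π) × 0.683499 = 455.80 W/m².
— Configuration B (ϕ=+18.1°):
Solar declination: sin δ = sin ε · sin L_s = sin 34.00° × sin 120.1° = 0.48379, so δ = +28.933°.
cos h₀ = −tan(+18.1°) tan(+28.933°) = -0.1807, h₀ = 1.7525 rad.
Bracket: h₀ sin ϕ sin δ + cos ϕ cos δ sin h₀ = 1.7525×0.31068×0.48379 + 0.95052×0.87519×0.98354 = 0.263408 + 0.818193 = 1.081601.
Q̄ = (S_0/π) × [bracket] = (2095/π) × 1.081601 = 721.28 W/m².
Ratio Q̄_A / Q̄_B = 455.80 / 721.28 = 0.6319.

Q̄_A / Q̄_B ≈ 0.632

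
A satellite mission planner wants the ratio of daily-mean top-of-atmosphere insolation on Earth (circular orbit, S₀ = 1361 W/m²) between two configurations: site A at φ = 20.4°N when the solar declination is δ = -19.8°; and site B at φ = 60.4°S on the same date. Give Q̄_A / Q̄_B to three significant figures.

— Configuration A (φ=+20.4°):
cos H₀ = −tan(+20.4°) tan(-19.800°) = 0.1339, H₀ = 1.4365 rad.
Bracket: H₀ sin φ sin δ + cos φ cos δ sin H₀ = 1.4365×0.34857×-0.33874 + 0.93728×0.94088×0.99100 = -0.169614 + 0.873931 = 0.704317.
Q̄ = (S₀/π) × [bracket] = (1361/π) × 0.704317 = 305.12 W/m².
— Configuration B (φ=-60.4°):
cos H₀ = −tan(-60.4°) tan(-19.800°) = -0.6338, H₀ = 2.2572 rad.
Bracket: H₀ sin φ sin δ + cos φ cos δ sin H₀ = 2.2572×-0.86949×-0.33874 + 0.49394×0.94088×0.77353 = 0.664815 + 0.359489 = 1.024304.
Q̄ = (S₀/π) × [bracket] = (1361/π) × 1.024304 = 443.75 W/m².
Ratio Q̄_A / Q̄_B = 305.12 / 443.75 = 0.6876.

Q̄_A / Q̄_B ≈ 0.688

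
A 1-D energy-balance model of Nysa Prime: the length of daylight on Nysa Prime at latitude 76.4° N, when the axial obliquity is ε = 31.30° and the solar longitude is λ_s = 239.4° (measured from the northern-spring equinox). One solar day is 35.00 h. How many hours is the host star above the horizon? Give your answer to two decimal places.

Solar declination: sin δ = sin ε · sin λ_s = sin 31.30° × sin 239.4° = -0.44717, so δ = -26.562°.
cos H₀ = −tan φ · tan δ = 2.0665 ≥ 1, so the host star never rises (polar night) and H₀ = 0.
Daylight = 2H₀/(2π) × 35.00 h = (0.0000/π) × 35.00 = 0.00 h.

0.00 h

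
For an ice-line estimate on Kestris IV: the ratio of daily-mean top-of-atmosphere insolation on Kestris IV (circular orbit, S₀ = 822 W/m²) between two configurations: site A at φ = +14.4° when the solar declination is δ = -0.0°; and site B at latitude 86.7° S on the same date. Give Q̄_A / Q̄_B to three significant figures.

Q̄_A / Q̄_B ≈ 16.8

— Configuration A (φ=+14.4°):
cos H₀ = −tan(+14.4°) tan(-0.000°) = 0.0000, H₀ = 1.5708 rad.
Bracket: H₀ sin φ sin δ + cos φ cos δ sin H₀ = 1.5708×0.24869×-0.00000 + 0.96858×1.00000×1.00000 = -0.000000 + 0.968580 = 0.968580.
Q̄ = (S₀/π) × [bracket] = (822/π) × 0.968580 = 253.43 W/m².
— Configuration B (φ=-86.7°):
cos H₀ = −tan(-86.7°) tan(-0.000°) = -0.0000, H₀ = 1.5708 rad.
Bracket: H₀ sin φ sin δ + cos φ cos δ sin H₀ = 1.5708×-0.99834×-0.00000 + 0.05756×1.00000×1.00000 = 0.000000 + 0.057560 = 0.057560.
Q̄ = (S₀/π) × [bracket] = (822/π) × 0.057560 = 15.061 W/m².
Ratio Q̄_A / Q̄_B = 253.43 / 15.061 = 16.83.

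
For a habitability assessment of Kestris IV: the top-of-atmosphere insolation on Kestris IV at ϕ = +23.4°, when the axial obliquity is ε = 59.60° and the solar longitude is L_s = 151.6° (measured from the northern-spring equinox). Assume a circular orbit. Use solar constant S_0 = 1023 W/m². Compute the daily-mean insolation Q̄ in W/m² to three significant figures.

Solar declination: sin δ = sin ε · sin L_s = sin 59.60° × sin 151.6° = 0.41023, so δ = +24.219°.
cos h₀ = −tan(+23.4°) tan(+24.219°) = -0.1947, h₀ = 1.7667 rad.
Bracket: h₀ sin ϕ sin δ + cos ϕ cos δ sin h₀ = 1.7667×0.39715×0.41023 + 0.91775×0.91198×0.98087 = 0.287836 + 0.820958 = 1.108794.
Q̄ = (S_0/π) × [bracket] = (1023/π) × 1.108794 = 361.1 W/m².

Q̄ ≈ 361 W/m²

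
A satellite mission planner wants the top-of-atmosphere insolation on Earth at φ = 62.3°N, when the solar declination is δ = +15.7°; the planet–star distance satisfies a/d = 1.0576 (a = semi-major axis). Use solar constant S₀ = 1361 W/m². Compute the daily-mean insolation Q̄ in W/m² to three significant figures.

Q̄ ≈ 431 W/m²

cos H₀ = −tan(+62.3°) tan(+15.700°) = -0.5354, H₀ = 2.1358 rad.
Bracket: H₀ sin φ sin δ + cos φ cos δ sin H₀ = 2.1358×0.88539×0.27060 + 0.46484×0.96269×0.84460 = 0.511709 + 0.377956 = 0.889665.
Inverse-square distance factor (a/d)² = 1.0576² = 1.118518.
Q̄ = (S₀/π) × 1.118518 × [bracket] = (1361/π) × 1.118518 × 0.889665 = 431.1 W/m².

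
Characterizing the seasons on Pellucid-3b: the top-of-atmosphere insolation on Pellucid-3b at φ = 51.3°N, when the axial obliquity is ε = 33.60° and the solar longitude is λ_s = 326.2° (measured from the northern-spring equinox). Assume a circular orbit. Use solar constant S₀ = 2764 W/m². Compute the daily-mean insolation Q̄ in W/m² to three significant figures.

Q̄ ≈ 235 W/m²

Solar declination: sin δ = sin ε · sin λ_s = sin 33.60° × sin 326.2° = -0.30785, so δ = -17.930°.
cos H₀ = −tan(+51.3°) tan(-17.930°) = 0.4039, H₀ = 1.1551 rad.
Bracket: H₀ sin φ sin δ + cos φ cos δ sin H₀ = 1.1551×0.78043×-0.30785 + 0.62524×0.95144×0.91482 = -0.277519 + 0.544207 = 0.266688.
Q̄ = (S₀/π) × [bracket] = (2764/π) × 0.266688 = 234.6 W/m².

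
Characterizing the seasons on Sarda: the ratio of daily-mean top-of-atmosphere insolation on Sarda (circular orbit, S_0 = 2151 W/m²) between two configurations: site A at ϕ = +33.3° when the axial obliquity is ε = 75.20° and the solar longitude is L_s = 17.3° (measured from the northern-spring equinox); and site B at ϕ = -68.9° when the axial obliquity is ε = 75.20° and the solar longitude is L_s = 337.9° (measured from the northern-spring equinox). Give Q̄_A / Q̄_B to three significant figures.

Q̄_A / Q̄_B ≈ 0.998

— Configuration A (ϕ=+33.3°):
Solar declination: sin δ = sin ε · sin L_s = sin 75.20° × sin 17.3° = 0.28751, so δ = +16.709°.
cos h₀ = −tan(+33.3°) tan(+16.709°) = -0.1972, h₀ = 1.7693 rad.
Bracket: h₀ sin ϕ sin δ + cos ϕ cos δ sin h₀ = 1.7693×0.54902×0.28751 + 0.83581×0.95778×0.98037 = 0.279282 + 0.784808 = 1.064090.
Q̄ = (S_0/π) × [bracket] = (2151/π) × 1.064090 = 728.57 W/m².
— Configuration B (ϕ=-68.9°):
Solar declination: sin δ = sin ε · sin L_s = sin 75.20° × sin 337.9° = -0.36374, so δ = -21.330°.
cos h₀ = −tan(-68.9°) tan(-21.330°) = -1.0120 ≤ −1 ⇒ polar day, h₀ = π.
Bracket: h₀ sin ϕ sin δ + cos ϕ cos δ sin h₀ = 3.1416×-0.93295×-0.36374 + 0.36000×0.93150×0.00000 = 1.066106 + 0.000000 = 1.066106.
Q̄ = (S_0/π) × [bracket] = (2151/π) × 1.066106 = 729.95 W/m².
Ratio Q̄_A / Q̄_B = 728.57 / 729.95 = 0.9981.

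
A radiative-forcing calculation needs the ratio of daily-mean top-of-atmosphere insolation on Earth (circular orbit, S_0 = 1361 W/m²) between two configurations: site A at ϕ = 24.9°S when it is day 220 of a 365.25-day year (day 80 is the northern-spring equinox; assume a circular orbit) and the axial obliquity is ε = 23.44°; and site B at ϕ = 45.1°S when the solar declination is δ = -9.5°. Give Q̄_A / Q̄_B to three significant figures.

Q̄_A / Q̄_B ≈ 0.793

— Configuration A (ϕ=-24.9°):
Solar longitude: L_s = 360° × (220 − 80)/365.25 = 137.988°.
sin δ = sin 23.44° × sin 137.988° = 0.26624, so δ = +15.440°.
cos h₀ = −tan(-24.9°) tan(+15.440°) = 0.1282, h₀ = 1.4422 rad.
Bracket: h₀ sin ϕ sin δ + cos ϕ cos δ sin h₀ = 1.4422×-0.42104×0.26624 + 0.90704×0.96391×0.99175 = -0.161667 + 0.867092 = 0.705425.
Q̄ = (S_0/π) × [bracket] = (1361/π) × 0.705425 = 305.60 W/m².
— Configuration B (ϕ=-45.1°):
cos h₀ = −tan(-45.1°) tan(-9.500°) = -0.1679, h₀ = 1.7395 rad.
Bracket: h₀ sin ϕ sin δ + cos ϕ cos δ sin h₀ = 1.7395×-0.70834×-0.16505 + 0.70587×0.98629×0.98580 = 0.203368 + 0.686307 = 0.889675.
Q̄ = (S_0/π) × [bracket] = (1361/π) × 0.889675 = 385.42 W/m².
Ratio Q̄_A / Q̄_B = 305.60 / 385.42 = 0.7929.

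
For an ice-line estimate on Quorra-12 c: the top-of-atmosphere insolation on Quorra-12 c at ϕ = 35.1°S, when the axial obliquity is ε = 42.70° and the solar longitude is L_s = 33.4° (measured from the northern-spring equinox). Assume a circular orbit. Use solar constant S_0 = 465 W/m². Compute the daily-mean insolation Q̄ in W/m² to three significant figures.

Q̄ ≈ 67.0 W/m²

Solar declination: sin δ = sin ε · sin L_s = sin 42.70° × sin 33.4° = 0.37331, so δ = +21.920°.
cos h₀ = −tan(-35.1°) tan(+21.920°) = 0.2828, h₀ = 1.2841 rad.
Bracket: h₀ sin ϕ sin δ + cos ϕ cos δ sin h₀ = 1.2841×-0.57501×0.37331 + 0.81815×0.92771×0.95917 = -0.275641 + 0.728016 = 0.452375.
Q̄ = (S_0/π) × [bracket] = (465/π) × 0.452375 = 66.96 W/m².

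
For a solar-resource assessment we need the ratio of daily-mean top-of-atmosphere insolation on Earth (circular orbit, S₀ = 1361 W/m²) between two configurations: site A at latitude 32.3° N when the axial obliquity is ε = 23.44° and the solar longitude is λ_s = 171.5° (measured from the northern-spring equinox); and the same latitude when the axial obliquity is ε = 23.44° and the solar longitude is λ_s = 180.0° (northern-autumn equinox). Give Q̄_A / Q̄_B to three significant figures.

— Configuration A (φ=+32.3°):
Solar declination: sin δ = sin ε · sin λ_s = sin 23.44° × sin 171.5° = 0.05880, so δ = +3.371°.
cos H₀ = −tan(+32.3°) tan(+3.371°) = -0.0372, H₀ = 1.6080 rad.
Bracket: H₀ sin φ sin δ + cos φ cos δ sin H₀ = 1.6080×0.53435×0.05880 + 0.84526×0.99827×0.99931 = 0.050523 + 0.843215 = 0.893738.
Q̄ = (S₀/π) × [bracket] = (1361/π) × 0.893738 = 387.18 W/m².
— Configuration B (φ=+32.3°):
Solar declination: sin δ = sin ε · sin λ_s = sin 23.44° × sin 180.0° = 0.00000, so δ = +0.000°.
cos H₀ = −tan(+32.3°) tan(+0.000°) = -0.0000, H₀ = 1.5708 rad.
Bracket: H₀ sin φ sin δ + cos φ cos δ sin H₀ = 1.5708×0.53435×0.00000 + 0.84526×1.00000×1.00000 = 0.000000 + 0.845260 = 0.845260.
Q̄ = (S₀/π) × [bracket] = (1361/π) × 0.845260 = 366.18 W/m².
Ratio Q̄_A / Q̄_B = 387.18 / 366.18 = 1.057.

Q̄_A / Q̄_B ≈ 1.06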